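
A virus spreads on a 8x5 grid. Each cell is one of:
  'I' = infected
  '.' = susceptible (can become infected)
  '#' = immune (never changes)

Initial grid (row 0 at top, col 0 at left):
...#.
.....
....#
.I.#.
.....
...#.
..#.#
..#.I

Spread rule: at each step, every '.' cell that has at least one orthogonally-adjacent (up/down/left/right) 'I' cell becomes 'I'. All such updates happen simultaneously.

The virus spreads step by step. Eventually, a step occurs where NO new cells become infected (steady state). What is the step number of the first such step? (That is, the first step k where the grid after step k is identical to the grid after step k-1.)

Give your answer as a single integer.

Answer: 7

Derivation:
Step 0 (initial): 2 infected
Step 1: +5 new -> 7 infected
Step 2: +7 new -> 14 infected
Step 3: +8 new -> 22 infected
Step 4: +6 new -> 28 infected
Step 5: +4 new -> 32 infected
Step 6: +1 new -> 33 infected
Step 7: +0 new -> 33 infected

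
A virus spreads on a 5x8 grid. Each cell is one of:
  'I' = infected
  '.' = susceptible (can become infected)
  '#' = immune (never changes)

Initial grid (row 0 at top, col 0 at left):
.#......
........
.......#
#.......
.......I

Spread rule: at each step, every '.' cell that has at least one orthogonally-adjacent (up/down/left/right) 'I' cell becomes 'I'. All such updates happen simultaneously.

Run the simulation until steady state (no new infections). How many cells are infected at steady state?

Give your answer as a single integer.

Step 0 (initial): 1 infected
Step 1: +2 new -> 3 infected
Step 2: +2 new -> 5 infected
Step 3: +3 new -> 8 infected
Step 4: +4 new -> 12 infected
Step 5: +6 new -> 18 infected
Step 6: +6 new -> 24 infected
Step 7: +5 new -> 29 infected
Step 8: +3 new -> 32 infected
Step 9: +3 new -> 35 infected
Step 10: +1 new -> 36 infected
Step 11: +1 new -> 37 infected
Step 12: +0 new -> 37 infected

Answer: 37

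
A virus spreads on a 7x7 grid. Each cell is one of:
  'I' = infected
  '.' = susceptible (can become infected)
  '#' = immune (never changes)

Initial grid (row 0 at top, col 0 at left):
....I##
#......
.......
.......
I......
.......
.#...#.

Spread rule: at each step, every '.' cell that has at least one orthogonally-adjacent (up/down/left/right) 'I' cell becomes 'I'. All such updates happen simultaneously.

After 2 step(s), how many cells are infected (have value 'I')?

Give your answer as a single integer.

Step 0 (initial): 2 infected
Step 1: +5 new -> 7 infected
Step 2: +9 new -> 16 infected

Answer: 16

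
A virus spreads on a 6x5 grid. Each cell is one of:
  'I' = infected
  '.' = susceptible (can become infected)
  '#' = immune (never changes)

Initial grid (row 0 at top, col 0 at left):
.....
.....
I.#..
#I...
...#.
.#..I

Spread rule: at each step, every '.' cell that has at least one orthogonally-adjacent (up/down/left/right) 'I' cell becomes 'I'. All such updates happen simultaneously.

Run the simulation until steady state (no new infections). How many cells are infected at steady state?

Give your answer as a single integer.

Answer: 26

Derivation:
Step 0 (initial): 3 infected
Step 1: +6 new -> 9 infected
Step 2: +7 new -> 16 infected
Step 3: +5 new -> 21 infected
Step 4: +3 new -> 24 infected
Step 5: +2 new -> 26 infected
Step 6: +0 new -> 26 infected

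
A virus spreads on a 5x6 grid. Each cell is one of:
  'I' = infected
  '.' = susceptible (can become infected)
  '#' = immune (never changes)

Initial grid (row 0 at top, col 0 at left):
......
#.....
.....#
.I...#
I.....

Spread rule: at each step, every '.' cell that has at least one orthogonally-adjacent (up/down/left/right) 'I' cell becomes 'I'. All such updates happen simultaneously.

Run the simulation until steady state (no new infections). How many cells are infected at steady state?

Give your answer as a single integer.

Step 0 (initial): 2 infected
Step 1: +4 new -> 6 infected
Step 2: +5 new -> 11 infected
Step 3: +5 new -> 16 infected
Step 4: +5 new -> 21 infected
Step 5: +3 new -> 24 infected
Step 6: +2 new -> 26 infected
Step 7: +1 new -> 27 infected
Step 8: +0 new -> 27 infected

Answer: 27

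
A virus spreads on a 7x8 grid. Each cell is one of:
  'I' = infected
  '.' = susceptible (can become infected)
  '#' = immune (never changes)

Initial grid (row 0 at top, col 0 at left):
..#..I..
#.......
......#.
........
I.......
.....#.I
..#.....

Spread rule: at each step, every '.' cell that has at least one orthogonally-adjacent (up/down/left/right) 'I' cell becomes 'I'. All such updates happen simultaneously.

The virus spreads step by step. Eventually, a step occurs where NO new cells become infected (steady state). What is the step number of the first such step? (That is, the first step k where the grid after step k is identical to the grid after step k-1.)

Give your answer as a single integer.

Step 0 (initial): 3 infected
Step 1: +9 new -> 12 infected
Step 2: +13 new -> 25 infected
Step 3: +13 new -> 38 infected
Step 4: +9 new -> 47 infected
Step 5: +3 new -> 50 infected
Step 6: +1 new -> 51 infected
Step 7: +0 new -> 51 infected

Answer: 7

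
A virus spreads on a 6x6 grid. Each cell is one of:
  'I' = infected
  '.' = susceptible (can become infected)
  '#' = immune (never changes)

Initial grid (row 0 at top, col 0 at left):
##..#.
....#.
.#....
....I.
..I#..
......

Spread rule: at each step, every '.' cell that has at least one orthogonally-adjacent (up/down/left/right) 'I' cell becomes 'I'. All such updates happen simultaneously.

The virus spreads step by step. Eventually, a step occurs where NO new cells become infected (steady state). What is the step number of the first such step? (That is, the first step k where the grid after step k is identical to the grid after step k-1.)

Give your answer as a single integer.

Step 0 (initial): 2 infected
Step 1: +7 new -> 9 infected
Step 2: +9 new -> 18 infected
Step 3: +6 new -> 24 infected
Step 4: +5 new -> 29 infected
Step 5: +1 new -> 30 infected
Step 6: +0 new -> 30 infected

Answer: 6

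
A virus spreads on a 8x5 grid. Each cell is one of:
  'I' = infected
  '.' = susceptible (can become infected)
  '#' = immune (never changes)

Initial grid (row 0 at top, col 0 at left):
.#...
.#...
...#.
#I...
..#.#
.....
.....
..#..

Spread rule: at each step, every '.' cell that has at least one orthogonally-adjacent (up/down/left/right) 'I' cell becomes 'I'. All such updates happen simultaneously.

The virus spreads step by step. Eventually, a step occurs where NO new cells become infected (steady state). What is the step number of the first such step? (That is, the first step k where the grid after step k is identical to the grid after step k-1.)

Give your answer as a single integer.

Answer: 8

Derivation:
Step 0 (initial): 1 infected
Step 1: +3 new -> 4 infected
Step 2: +5 new -> 9 infected
Step 3: +7 new -> 16 infected
Step 4: +8 new -> 24 infected
Step 5: +5 new -> 29 infected
Step 6: +3 new -> 32 infected
Step 7: +1 new -> 33 infected
Step 8: +0 new -> 33 infected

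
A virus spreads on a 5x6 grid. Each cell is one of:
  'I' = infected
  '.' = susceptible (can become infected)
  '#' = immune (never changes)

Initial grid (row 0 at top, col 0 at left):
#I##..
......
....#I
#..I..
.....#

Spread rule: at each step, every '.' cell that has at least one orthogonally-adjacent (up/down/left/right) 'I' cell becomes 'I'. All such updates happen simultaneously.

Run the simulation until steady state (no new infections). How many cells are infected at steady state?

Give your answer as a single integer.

Answer: 24

Derivation:
Step 0 (initial): 3 infected
Step 1: +7 new -> 10 infected
Step 2: +10 new -> 20 infected
Step 3: +3 new -> 23 infected
Step 4: +1 new -> 24 infected
Step 5: +0 new -> 24 infected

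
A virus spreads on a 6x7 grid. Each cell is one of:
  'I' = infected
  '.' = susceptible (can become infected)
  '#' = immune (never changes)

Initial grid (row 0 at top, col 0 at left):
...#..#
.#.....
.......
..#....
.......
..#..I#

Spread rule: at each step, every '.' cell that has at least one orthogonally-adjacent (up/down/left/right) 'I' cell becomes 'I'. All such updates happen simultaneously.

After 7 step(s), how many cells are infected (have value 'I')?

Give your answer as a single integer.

Answer: 31

Derivation:
Step 0 (initial): 1 infected
Step 1: +2 new -> 3 infected
Step 2: +4 new -> 7 infected
Step 3: +4 new -> 11 infected
Step 4: +5 new -> 16 infected
Step 5: +5 new -> 21 infected
Step 6: +6 new -> 27 infected
Step 7: +4 new -> 31 infected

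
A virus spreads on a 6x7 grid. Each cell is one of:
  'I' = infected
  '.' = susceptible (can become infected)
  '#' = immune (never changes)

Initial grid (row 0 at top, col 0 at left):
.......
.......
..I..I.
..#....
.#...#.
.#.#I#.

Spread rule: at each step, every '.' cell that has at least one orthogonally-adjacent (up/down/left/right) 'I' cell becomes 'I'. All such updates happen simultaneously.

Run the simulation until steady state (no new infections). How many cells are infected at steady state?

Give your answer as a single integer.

Answer: 36

Derivation:
Step 0 (initial): 3 infected
Step 1: +8 new -> 11 infected
Step 2: +12 new -> 23 infected
Step 3: +8 new -> 31 infected
Step 4: +4 new -> 35 infected
Step 5: +1 new -> 36 infected
Step 6: +0 new -> 36 infected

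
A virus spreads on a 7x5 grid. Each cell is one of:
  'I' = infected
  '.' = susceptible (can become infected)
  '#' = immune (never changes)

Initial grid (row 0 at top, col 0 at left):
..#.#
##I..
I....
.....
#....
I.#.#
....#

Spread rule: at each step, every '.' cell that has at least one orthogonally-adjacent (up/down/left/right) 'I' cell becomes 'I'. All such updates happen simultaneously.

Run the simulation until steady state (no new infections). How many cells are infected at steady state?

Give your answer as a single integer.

Step 0 (initial): 3 infected
Step 1: +6 new -> 9 infected
Step 2: +7 new -> 16 infected
Step 3: +4 new -> 20 infected
Step 4: +3 new -> 23 infected
Step 5: +2 new -> 25 infected
Step 6: +0 new -> 25 infected

Answer: 25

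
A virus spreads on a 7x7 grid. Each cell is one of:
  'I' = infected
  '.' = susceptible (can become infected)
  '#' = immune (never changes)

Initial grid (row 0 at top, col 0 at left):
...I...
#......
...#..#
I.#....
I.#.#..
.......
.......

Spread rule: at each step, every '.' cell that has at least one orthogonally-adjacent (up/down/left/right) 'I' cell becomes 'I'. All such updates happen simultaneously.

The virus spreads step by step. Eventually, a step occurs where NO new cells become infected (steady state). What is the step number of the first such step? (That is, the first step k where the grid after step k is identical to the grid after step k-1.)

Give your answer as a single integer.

Step 0 (initial): 3 infected
Step 1: +7 new -> 10 infected
Step 2: +7 new -> 17 infected
Step 3: +8 new -> 25 infected
Step 4: +5 new -> 30 infected
Step 5: +5 new -> 35 infected
Step 6: +4 new -> 39 infected
Step 7: +3 new -> 42 infected
Step 8: +1 new -> 43 infected
Step 9: +0 new -> 43 infected

Answer: 9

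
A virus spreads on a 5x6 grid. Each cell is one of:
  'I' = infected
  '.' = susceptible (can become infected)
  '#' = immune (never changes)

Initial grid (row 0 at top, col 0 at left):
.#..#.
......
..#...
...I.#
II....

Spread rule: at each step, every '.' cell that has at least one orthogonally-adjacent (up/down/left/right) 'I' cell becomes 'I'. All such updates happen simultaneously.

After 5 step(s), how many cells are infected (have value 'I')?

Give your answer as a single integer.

Step 0 (initial): 3 infected
Step 1: +7 new -> 10 infected
Step 2: +5 new -> 15 infected
Step 3: +7 new -> 22 infected
Step 4: +3 new -> 25 infected
Step 5: +1 new -> 26 infected

Answer: 26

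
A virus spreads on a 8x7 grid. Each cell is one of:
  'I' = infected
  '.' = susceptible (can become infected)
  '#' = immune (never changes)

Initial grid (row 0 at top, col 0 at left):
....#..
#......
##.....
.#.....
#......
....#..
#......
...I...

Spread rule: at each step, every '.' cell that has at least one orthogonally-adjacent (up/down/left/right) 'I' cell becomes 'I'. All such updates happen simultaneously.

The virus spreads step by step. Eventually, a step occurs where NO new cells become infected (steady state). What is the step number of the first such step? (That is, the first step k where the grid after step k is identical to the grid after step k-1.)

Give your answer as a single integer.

Step 0 (initial): 1 infected
Step 1: +3 new -> 4 infected
Step 2: +5 new -> 9 infected
Step 3: +6 new -> 15 infected
Step 4: +6 new -> 21 infected
Step 5: +7 new -> 28 infected
Step 6: +5 new -> 33 infected
Step 7: +5 new -> 38 infected
Step 8: +4 new -> 42 infected
Step 9: +3 new -> 45 infected
Step 10: +2 new -> 47 infected
Step 11: +0 new -> 47 infected

Answer: 11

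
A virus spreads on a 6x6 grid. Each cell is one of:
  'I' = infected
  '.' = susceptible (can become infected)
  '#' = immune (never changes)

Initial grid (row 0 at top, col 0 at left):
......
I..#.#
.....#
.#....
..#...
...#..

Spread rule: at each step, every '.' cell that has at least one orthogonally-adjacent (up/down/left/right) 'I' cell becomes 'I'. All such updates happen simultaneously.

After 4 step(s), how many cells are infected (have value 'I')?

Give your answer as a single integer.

Answer: 16

Derivation:
Step 0 (initial): 1 infected
Step 1: +3 new -> 4 infected
Step 2: +4 new -> 8 infected
Step 3: +3 new -> 11 infected
Step 4: +5 new -> 16 infected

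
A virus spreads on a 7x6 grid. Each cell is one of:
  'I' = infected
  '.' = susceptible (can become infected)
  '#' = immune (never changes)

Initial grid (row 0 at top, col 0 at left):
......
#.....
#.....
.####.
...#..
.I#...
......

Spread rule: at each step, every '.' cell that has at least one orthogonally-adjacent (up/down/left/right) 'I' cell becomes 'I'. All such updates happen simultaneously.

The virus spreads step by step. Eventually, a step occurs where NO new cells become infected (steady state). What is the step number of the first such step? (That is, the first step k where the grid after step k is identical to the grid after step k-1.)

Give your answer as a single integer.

Step 0 (initial): 1 infected
Step 1: +3 new -> 4 infected
Step 2: +4 new -> 8 infected
Step 3: +2 new -> 10 infected
Step 4: +2 new -> 12 infected
Step 5: +2 new -> 14 infected
Step 6: +2 new -> 16 infected
Step 7: +1 new -> 17 infected
Step 8: +1 new -> 18 infected
Step 9: +1 new -> 19 infected
Step 10: +2 new -> 21 infected
Step 11: +3 new -> 24 infected
Step 12: +3 new -> 27 infected
Step 13: +3 new -> 30 infected
Step 14: +2 new -> 32 infected
Step 15: +1 new -> 33 infected
Step 16: +1 new -> 34 infected
Step 17: +0 new -> 34 infected

Answer: 17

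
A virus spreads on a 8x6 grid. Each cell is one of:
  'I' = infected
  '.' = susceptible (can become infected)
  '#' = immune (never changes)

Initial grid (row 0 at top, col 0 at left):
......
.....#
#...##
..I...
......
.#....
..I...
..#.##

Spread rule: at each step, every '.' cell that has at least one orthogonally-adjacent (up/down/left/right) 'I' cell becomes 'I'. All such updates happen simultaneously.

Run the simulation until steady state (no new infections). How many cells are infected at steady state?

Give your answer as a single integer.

Step 0 (initial): 2 infected
Step 1: +7 new -> 9 infected
Step 2: +12 new -> 21 infected
Step 3: +10 new -> 31 infected
Step 4: +6 new -> 37 infected
Step 5: +2 new -> 39 infected
Step 6: +1 new -> 40 infected
Step 7: +0 new -> 40 infected

Answer: 40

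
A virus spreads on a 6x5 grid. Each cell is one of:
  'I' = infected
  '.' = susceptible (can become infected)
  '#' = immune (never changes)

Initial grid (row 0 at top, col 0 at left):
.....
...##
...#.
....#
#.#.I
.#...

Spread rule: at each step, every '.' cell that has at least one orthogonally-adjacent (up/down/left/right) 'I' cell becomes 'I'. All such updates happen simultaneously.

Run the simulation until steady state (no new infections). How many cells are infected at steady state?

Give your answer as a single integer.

Step 0 (initial): 1 infected
Step 1: +2 new -> 3 infected
Step 2: +2 new -> 5 infected
Step 3: +2 new -> 7 infected
Step 4: +2 new -> 9 infected
Step 5: +4 new -> 13 infected
Step 6: +3 new -> 16 infected
Step 7: +3 new -> 19 infected
Step 8: +2 new -> 21 infected
Step 9: +0 new -> 21 infected

Answer: 21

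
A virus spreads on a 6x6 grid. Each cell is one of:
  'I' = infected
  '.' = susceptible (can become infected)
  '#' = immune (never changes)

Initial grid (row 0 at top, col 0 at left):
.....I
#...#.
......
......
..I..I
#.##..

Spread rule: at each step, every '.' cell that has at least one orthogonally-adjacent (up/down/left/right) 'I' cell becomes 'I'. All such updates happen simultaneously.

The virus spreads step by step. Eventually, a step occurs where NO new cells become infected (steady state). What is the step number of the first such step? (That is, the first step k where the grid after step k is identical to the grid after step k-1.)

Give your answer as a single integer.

Step 0 (initial): 3 infected
Step 1: +8 new -> 11 infected
Step 2: +9 new -> 20 infected
Step 3: +7 new -> 27 infected
Step 4: +3 new -> 30 infected
Step 5: +1 new -> 31 infected
Step 6: +0 new -> 31 infected

Answer: 6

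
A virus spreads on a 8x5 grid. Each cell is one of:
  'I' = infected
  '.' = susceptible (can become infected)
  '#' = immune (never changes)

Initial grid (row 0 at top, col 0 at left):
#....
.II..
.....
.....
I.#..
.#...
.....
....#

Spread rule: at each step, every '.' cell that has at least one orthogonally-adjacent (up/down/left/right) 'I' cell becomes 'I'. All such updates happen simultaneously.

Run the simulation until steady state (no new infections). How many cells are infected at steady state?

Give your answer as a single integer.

Step 0 (initial): 3 infected
Step 1: +9 new -> 12 infected
Step 2: +7 new -> 19 infected
Step 3: +5 new -> 24 infected
Step 4: +4 new -> 28 infected
Step 5: +5 new -> 33 infected
Step 6: +3 new -> 36 infected
Step 7: +0 new -> 36 infected

Answer: 36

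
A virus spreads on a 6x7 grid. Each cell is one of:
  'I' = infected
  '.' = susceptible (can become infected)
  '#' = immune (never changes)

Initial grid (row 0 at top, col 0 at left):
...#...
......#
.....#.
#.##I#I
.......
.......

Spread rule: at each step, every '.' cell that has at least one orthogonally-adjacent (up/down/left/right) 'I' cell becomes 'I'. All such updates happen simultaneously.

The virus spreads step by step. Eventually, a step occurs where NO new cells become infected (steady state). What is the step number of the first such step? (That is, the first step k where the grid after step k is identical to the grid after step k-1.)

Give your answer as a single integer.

Answer: 8

Derivation:
Step 0 (initial): 2 infected
Step 1: +4 new -> 6 infected
Step 2: +6 new -> 12 infected
Step 3: +7 new -> 19 infected
Step 4: +5 new -> 24 infected
Step 5: +7 new -> 31 infected
Step 6: +3 new -> 34 infected
Step 7: +1 new -> 35 infected
Step 8: +0 new -> 35 infected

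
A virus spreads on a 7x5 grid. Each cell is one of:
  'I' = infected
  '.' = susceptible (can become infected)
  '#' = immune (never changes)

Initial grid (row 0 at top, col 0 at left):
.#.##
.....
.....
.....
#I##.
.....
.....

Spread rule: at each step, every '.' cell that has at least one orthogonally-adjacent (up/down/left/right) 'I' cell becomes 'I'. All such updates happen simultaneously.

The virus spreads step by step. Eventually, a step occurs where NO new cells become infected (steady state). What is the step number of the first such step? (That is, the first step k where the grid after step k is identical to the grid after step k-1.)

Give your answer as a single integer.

Answer: 7

Derivation:
Step 0 (initial): 1 infected
Step 1: +2 new -> 3 infected
Step 2: +6 new -> 9 infected
Step 3: +7 new -> 16 infected
Step 4: +6 new -> 22 infected
Step 5: +6 new -> 28 infected
Step 6: +1 new -> 29 infected
Step 7: +0 new -> 29 infected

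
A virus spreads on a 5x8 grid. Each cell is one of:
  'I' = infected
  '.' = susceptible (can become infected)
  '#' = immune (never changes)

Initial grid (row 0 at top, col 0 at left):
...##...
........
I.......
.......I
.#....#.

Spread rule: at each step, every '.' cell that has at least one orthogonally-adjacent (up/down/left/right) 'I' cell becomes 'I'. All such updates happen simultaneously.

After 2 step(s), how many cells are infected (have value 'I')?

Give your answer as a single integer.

Step 0 (initial): 2 infected
Step 1: +6 new -> 8 infected
Step 2: +8 new -> 16 infected

Answer: 16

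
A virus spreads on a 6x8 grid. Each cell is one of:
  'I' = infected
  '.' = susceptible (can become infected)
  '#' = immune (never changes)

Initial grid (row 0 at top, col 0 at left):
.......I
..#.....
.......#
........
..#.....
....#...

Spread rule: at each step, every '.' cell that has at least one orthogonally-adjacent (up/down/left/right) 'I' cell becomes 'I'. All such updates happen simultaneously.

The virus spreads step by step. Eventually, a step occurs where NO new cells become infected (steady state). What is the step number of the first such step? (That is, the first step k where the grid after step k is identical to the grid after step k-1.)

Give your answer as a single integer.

Answer: 13

Derivation:
Step 0 (initial): 1 infected
Step 1: +2 new -> 3 infected
Step 2: +2 new -> 5 infected
Step 3: +3 new -> 8 infected
Step 4: +4 new -> 12 infected
Step 5: +6 new -> 18 infected
Step 6: +6 new -> 24 infected
Step 7: +7 new -> 31 infected
Step 8: +4 new -> 35 infected
Step 9: +3 new -> 38 infected
Step 10: +3 new -> 41 infected
Step 11: +2 new -> 43 infected
Step 12: +1 new -> 44 infected
Step 13: +0 new -> 44 infected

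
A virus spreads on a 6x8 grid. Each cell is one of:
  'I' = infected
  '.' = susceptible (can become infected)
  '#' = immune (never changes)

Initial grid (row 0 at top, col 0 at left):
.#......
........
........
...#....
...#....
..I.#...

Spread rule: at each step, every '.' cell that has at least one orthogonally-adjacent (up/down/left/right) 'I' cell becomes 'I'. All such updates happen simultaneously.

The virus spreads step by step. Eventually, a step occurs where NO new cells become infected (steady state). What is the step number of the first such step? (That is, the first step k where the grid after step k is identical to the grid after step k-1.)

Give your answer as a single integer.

Step 0 (initial): 1 infected
Step 1: +3 new -> 4 infected
Step 2: +3 new -> 7 infected
Step 3: +3 new -> 10 infected
Step 4: +4 new -> 14 infected
Step 5: +5 new -> 19 infected
Step 6: +5 new -> 24 infected
Step 7: +6 new -> 30 infected
Step 8: +5 new -> 35 infected
Step 9: +5 new -> 40 infected
Step 10: +3 new -> 43 infected
Step 11: +1 new -> 44 infected
Step 12: +0 new -> 44 infected

Answer: 12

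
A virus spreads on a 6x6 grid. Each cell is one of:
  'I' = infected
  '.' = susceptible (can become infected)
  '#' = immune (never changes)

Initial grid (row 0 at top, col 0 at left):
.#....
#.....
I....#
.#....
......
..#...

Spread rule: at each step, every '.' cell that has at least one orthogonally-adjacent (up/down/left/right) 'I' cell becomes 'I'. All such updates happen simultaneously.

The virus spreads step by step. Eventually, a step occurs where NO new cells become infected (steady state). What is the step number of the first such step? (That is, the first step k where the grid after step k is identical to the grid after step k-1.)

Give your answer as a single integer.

Step 0 (initial): 1 infected
Step 1: +2 new -> 3 infected
Step 2: +3 new -> 6 infected
Step 3: +5 new -> 11 infected
Step 4: +6 new -> 17 infected
Step 5: +4 new -> 21 infected
Step 6: +5 new -> 26 infected
Step 7: +3 new -> 29 infected
Step 8: +1 new -> 30 infected
Step 9: +0 new -> 30 infected

Answer: 9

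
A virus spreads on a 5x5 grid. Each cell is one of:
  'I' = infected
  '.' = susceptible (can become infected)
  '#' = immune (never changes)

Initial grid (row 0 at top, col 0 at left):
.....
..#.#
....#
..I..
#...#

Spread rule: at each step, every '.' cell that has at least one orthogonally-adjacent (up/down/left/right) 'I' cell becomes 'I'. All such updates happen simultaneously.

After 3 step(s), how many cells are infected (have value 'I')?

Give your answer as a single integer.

Answer: 14

Derivation:
Step 0 (initial): 1 infected
Step 1: +4 new -> 5 infected
Step 2: +6 new -> 11 infected
Step 3: +3 new -> 14 infected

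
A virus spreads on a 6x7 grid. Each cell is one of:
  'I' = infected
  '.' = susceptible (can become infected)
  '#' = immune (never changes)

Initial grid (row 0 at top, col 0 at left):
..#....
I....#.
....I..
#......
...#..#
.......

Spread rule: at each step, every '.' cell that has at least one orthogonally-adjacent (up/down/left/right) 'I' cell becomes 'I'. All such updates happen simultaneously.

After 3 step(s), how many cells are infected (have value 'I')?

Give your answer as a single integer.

Answer: 27

Derivation:
Step 0 (initial): 2 infected
Step 1: +7 new -> 9 infected
Step 2: +10 new -> 19 infected
Step 3: +8 new -> 27 infected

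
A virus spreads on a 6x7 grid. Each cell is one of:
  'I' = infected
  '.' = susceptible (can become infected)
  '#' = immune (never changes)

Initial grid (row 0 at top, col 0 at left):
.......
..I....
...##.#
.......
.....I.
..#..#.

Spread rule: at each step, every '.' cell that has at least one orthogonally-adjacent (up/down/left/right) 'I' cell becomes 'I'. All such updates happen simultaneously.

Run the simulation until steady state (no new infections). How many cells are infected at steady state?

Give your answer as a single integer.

Step 0 (initial): 2 infected
Step 1: +7 new -> 9 infected
Step 2: +12 new -> 21 infected
Step 3: +8 new -> 29 infected
Step 4: +4 new -> 33 infected
Step 5: +3 new -> 36 infected
Step 6: +1 new -> 37 infected
Step 7: +0 new -> 37 infected

Answer: 37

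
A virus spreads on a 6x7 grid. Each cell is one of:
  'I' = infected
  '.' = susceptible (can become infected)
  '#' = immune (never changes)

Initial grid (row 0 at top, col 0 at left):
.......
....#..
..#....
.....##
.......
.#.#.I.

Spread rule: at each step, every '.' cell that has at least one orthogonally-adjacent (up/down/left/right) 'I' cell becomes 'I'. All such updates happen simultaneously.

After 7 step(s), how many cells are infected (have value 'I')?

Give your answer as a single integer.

Answer: 28

Derivation:
Step 0 (initial): 1 infected
Step 1: +3 new -> 4 infected
Step 2: +2 new -> 6 infected
Step 3: +2 new -> 8 infected
Step 4: +3 new -> 11 infected
Step 5: +5 new -> 16 infected
Step 6: +5 new -> 21 infected
Step 7: +7 new -> 28 infected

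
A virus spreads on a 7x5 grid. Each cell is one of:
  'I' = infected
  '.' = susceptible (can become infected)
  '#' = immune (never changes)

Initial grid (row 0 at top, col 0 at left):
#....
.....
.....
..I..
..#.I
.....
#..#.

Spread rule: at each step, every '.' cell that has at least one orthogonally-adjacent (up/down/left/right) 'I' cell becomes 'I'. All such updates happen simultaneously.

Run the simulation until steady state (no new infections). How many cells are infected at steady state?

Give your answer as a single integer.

Answer: 31

Derivation:
Step 0 (initial): 2 infected
Step 1: +6 new -> 8 infected
Step 2: +8 new -> 16 infected
Step 3: +8 new -> 24 infected
Step 4: +7 new -> 31 infected
Step 5: +0 new -> 31 infected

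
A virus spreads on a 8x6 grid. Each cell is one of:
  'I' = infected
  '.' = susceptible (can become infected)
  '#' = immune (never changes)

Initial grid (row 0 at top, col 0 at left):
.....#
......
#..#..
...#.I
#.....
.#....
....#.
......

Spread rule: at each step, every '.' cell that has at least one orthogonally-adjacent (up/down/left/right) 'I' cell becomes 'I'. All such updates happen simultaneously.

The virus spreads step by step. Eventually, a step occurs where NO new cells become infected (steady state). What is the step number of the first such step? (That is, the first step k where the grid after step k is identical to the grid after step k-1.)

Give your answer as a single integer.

Answer: 10

Derivation:
Step 0 (initial): 1 infected
Step 1: +3 new -> 4 infected
Step 2: +4 new -> 8 infected
Step 3: +4 new -> 12 infected
Step 4: +5 new -> 17 infected
Step 5: +7 new -> 24 infected
Step 6: +6 new -> 30 infected
Step 7: +6 new -> 36 infected
Step 8: +3 new -> 39 infected
Step 9: +2 new -> 41 infected
Step 10: +0 new -> 41 infected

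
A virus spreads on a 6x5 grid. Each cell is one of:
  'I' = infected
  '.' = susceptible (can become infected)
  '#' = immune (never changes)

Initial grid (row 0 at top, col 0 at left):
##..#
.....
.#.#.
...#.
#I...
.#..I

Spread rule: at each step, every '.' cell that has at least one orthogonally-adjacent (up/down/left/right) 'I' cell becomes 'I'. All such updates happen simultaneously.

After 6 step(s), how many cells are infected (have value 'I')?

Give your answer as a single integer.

Step 0 (initial): 2 infected
Step 1: +4 new -> 6 infected
Step 2: +5 new -> 11 infected
Step 3: +3 new -> 14 infected
Step 4: +3 new -> 17 infected
Step 5: +3 new -> 20 infected
Step 6: +1 new -> 21 infected

Answer: 21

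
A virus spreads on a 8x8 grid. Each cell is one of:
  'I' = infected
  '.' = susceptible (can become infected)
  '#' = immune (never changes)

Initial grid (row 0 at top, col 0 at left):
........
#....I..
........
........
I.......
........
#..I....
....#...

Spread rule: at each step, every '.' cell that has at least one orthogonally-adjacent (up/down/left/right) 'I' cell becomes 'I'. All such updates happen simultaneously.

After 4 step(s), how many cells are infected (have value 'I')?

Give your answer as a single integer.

Answer: 56

Derivation:
Step 0 (initial): 3 infected
Step 1: +11 new -> 14 infected
Step 2: +17 new -> 31 infected
Step 3: +16 new -> 47 infected
Step 4: +9 new -> 56 infected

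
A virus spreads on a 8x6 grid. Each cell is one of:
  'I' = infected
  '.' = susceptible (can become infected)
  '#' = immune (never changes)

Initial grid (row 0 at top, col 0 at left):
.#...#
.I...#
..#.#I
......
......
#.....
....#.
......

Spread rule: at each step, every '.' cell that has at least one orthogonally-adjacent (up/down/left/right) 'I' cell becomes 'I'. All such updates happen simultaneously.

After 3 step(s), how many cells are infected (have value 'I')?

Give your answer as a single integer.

Answer: 22

Derivation:
Step 0 (initial): 2 infected
Step 1: +4 new -> 6 infected
Step 2: +7 new -> 13 infected
Step 3: +9 new -> 22 infected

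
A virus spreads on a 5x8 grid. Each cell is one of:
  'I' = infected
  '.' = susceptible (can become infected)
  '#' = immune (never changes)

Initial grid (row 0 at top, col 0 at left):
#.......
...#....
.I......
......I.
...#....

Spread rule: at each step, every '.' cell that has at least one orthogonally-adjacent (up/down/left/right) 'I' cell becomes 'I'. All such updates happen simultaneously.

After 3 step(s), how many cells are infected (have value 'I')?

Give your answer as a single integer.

Step 0 (initial): 2 infected
Step 1: +8 new -> 10 infected
Step 2: +13 new -> 23 infected
Step 3: +9 new -> 32 infected

Answer: 32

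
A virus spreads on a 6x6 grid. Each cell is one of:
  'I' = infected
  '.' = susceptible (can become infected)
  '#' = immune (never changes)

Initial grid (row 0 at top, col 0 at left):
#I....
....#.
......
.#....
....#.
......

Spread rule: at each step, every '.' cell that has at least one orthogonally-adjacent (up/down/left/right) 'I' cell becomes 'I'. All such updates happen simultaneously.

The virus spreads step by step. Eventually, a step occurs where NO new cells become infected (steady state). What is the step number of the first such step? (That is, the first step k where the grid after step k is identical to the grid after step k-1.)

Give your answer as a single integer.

Answer: 10

Derivation:
Step 0 (initial): 1 infected
Step 1: +2 new -> 3 infected
Step 2: +4 new -> 7 infected
Step 3: +4 new -> 11 infected
Step 4: +4 new -> 15 infected
Step 5: +5 new -> 20 infected
Step 6: +6 new -> 26 infected
Step 7: +3 new -> 29 infected
Step 8: +2 new -> 31 infected
Step 9: +1 new -> 32 infected
Step 10: +0 new -> 32 infected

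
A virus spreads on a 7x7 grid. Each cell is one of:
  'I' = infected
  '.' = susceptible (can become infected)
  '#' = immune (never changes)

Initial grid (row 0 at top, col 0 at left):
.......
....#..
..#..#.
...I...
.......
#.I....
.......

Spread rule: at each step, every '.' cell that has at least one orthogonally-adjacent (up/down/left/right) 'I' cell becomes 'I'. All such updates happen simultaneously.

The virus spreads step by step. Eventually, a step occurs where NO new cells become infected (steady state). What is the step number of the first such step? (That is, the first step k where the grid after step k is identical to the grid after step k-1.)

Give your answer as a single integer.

Step 0 (initial): 2 infected
Step 1: +8 new -> 10 infected
Step 2: +9 new -> 19 infected
Step 3: +10 new -> 29 infected
Step 4: +8 new -> 37 infected
Step 5: +5 new -> 42 infected
Step 6: +3 new -> 45 infected
Step 7: +0 new -> 45 infected

Answer: 7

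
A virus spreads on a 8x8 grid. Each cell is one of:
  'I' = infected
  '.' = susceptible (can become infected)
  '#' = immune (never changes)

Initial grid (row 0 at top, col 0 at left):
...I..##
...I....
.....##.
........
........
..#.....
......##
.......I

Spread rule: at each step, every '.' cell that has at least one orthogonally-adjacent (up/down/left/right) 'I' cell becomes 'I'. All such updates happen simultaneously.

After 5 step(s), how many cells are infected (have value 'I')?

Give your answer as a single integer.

Step 0 (initial): 3 infected
Step 1: +6 new -> 9 infected
Step 2: +8 new -> 17 infected
Step 3: +9 new -> 26 infected
Step 4: +10 new -> 36 infected
Step 5: +9 new -> 45 infected

Answer: 45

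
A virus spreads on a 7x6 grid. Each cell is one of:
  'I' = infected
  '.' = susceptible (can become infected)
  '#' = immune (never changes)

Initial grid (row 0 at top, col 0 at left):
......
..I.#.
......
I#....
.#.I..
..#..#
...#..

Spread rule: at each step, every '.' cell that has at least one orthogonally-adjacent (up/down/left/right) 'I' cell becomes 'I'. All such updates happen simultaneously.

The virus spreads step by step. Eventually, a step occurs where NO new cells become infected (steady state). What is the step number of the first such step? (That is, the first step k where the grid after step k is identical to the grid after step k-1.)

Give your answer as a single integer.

Step 0 (initial): 3 infected
Step 1: +10 new -> 13 infected
Step 2: +10 new -> 23 infected
Step 3: +7 new -> 30 infected
Step 4: +4 new -> 34 infected
Step 5: +2 new -> 36 infected
Step 6: +0 new -> 36 infected

Answer: 6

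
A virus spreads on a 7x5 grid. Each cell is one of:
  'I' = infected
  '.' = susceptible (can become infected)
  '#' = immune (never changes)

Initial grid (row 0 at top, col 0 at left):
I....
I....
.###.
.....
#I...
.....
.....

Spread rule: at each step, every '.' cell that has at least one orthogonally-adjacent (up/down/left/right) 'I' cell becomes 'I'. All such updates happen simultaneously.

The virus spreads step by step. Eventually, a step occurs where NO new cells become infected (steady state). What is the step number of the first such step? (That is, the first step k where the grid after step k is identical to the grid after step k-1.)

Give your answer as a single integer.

Step 0 (initial): 3 infected
Step 1: +6 new -> 9 infected
Step 2: +8 new -> 17 infected
Step 3: +7 new -> 24 infected
Step 4: +5 new -> 29 infected
Step 5: +2 new -> 31 infected
Step 6: +0 new -> 31 infected

Answer: 6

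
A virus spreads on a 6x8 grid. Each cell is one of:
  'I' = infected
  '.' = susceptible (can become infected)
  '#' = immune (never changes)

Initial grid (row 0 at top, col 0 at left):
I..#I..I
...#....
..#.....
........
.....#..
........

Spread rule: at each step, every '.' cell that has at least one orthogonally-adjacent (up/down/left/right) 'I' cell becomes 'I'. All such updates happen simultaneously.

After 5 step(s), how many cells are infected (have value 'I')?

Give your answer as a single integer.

Step 0 (initial): 3 infected
Step 1: +6 new -> 9 infected
Step 2: +7 new -> 16 infected
Step 3: +8 new -> 24 infected
Step 4: +7 new -> 31 infected
Step 5: +7 new -> 38 infected

Answer: 38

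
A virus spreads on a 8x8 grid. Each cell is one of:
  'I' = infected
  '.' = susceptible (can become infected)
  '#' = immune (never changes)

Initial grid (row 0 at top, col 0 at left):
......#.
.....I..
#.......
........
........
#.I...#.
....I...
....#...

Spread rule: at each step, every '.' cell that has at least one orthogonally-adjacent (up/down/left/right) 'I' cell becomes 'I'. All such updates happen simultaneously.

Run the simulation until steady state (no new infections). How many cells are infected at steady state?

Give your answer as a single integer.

Answer: 59

Derivation:
Step 0 (initial): 3 infected
Step 1: +11 new -> 14 infected
Step 2: +16 new -> 30 infected
Step 3: +16 new -> 46 infected
Step 4: +9 new -> 55 infected
Step 5: +3 new -> 58 infected
Step 6: +1 new -> 59 infected
Step 7: +0 new -> 59 infected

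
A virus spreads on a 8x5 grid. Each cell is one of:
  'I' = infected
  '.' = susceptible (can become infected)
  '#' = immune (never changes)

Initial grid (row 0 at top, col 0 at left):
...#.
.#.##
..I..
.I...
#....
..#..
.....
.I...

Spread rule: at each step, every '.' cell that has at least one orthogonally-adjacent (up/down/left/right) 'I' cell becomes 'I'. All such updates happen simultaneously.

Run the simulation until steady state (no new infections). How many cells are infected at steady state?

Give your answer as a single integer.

Step 0 (initial): 3 infected
Step 1: +9 new -> 12 infected
Step 2: +9 new -> 21 infected
Step 3: +7 new -> 28 infected
Step 4: +4 new -> 32 infected
Step 5: +1 new -> 33 infected
Step 6: +0 new -> 33 infected

Answer: 33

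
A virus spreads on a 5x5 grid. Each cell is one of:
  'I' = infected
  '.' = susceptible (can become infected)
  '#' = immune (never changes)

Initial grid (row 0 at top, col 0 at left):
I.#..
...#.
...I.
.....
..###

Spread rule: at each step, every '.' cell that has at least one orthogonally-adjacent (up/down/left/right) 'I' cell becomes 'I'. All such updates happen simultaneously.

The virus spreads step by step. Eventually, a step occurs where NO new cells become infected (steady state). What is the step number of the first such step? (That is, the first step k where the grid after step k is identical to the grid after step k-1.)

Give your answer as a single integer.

Step 0 (initial): 2 infected
Step 1: +5 new -> 7 infected
Step 2: +7 new -> 14 infected
Step 3: +3 new -> 17 infected
Step 4: +3 new -> 20 infected
Step 5: +0 new -> 20 infected

Answer: 5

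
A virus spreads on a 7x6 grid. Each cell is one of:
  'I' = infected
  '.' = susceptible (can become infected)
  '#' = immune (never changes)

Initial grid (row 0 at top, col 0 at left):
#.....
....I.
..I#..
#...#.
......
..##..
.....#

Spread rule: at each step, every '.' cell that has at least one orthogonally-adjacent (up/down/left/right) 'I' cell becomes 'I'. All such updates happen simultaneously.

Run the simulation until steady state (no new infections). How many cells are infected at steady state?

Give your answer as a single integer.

Answer: 35

Derivation:
Step 0 (initial): 2 infected
Step 1: +7 new -> 9 infected
Step 2: +9 new -> 18 infected
Step 3: +5 new -> 23 infected
Step 4: +4 new -> 27 infected
Step 5: +4 new -> 31 infected
Step 6: +3 new -> 34 infected
Step 7: +1 new -> 35 infected
Step 8: +0 new -> 35 infected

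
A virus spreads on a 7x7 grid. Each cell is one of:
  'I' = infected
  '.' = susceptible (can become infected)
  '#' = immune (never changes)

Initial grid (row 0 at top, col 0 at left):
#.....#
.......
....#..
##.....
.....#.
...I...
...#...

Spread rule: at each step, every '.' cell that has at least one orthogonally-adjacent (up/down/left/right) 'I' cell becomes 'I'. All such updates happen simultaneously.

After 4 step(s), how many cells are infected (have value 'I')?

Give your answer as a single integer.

Answer: 26

Derivation:
Step 0 (initial): 1 infected
Step 1: +3 new -> 4 infected
Step 2: +7 new -> 11 infected
Step 3: +8 new -> 19 infected
Step 4: +7 new -> 26 infected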